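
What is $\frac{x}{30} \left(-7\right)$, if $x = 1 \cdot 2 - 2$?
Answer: $0$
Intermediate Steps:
$x = 0$ ($x = 2 - 2 = 0$)
$\frac{x}{30} \left(-7\right) = \frac{0}{30} \left(-7\right) = 0 \cdot \frac{1}{30} \left(-7\right) = 0 \left(-7\right) = 0$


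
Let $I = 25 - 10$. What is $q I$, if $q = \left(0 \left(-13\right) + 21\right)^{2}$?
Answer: $6615$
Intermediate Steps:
$q = 441$ ($q = \left(0 + 21\right)^{2} = 21^{2} = 441$)
$I = 15$ ($I = 25 - 10 = 15$)
$q I = 441 \cdot 15 = 6615$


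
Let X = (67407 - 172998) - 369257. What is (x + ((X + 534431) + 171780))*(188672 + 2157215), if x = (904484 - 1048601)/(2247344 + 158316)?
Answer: 1305675124701735681/2405660 ≈ 5.4275e+11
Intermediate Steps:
X = -474848 (X = -105591 - 369257 = -474848)
x = -144117/2405660 ≈ -0.059907
(x + ((X + 534431) + 171780))*(188672 + 2157215) = (-144117/2405660 + ((-474848 + 534431) + 171780))*(188672 + 2157215) = (-144117/2405660 + (59583 + 171780))*2345887 = (-144117/2405660 + 231363)*2345887 = (556580570463/2405660)*2345887 = 1305675124701735681/2405660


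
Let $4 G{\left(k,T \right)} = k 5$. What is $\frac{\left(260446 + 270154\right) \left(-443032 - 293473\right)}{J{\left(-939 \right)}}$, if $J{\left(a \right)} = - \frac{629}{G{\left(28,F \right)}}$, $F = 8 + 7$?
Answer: $\frac{13677634355000}{629} \approx 2.1745 \cdot 10^{10}$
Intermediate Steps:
$F = 15$
$G{\left(k,T \right)} = \frac{5 k}{4}$ ($G{\left(k,T \right)} = \frac{k 5}{4} = \frac{5 k}{4}$)
$J{\left(a \right)} = - \frac{629}{35}$ ($J{\left(a \right)} = - \frac{629}{\frac{5}{4} \cdot 28} = - \frac{629}{35}$)
$\frac{\left(260446 + 270154\right) \left(-443032 - 293473\right)}{J{\left(-939 \right)}} = \frac{\left(260446 + 270154\right) \left(-443032 - 293473\right)}{- \frac{629}{35}} = 530600 \left(-736505\right) \left(- \frac{35}{629}\right) = \left(-390789553000\right) \left(- \frac{35}{629}\right) = \frac{13677634355000}{629}$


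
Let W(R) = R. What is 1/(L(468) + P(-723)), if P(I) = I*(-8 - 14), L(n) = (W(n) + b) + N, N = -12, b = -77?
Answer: 1/16285 ≈ 6.1406e-5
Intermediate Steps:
L(n) = -89 + n (L(n) = (n - 77) - 12 = (-77 + n) - 12 = -89 + n)
P(I) = -22*I (P(I) = I*(-22) = -22*I)
1/(L(468) + P(-723)) = 1/((-89 + 468) - 22*(-723)) = 1/(379 + 15906) = 1/16285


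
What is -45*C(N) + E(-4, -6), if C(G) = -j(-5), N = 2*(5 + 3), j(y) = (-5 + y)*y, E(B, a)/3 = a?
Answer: 2232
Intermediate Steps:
E(B, a) = 3*a
j(y) = y*(-5 + y)
N = 16 (N = 2*8 = 16)
C(G) = -50 (C(G) = -(-5)*(-5 - 5) = -(-5)*(-10) = -1*50 = -50)
-45*C(N) + E(-4, -6) = -45*(-50) + 3*(-6) = 2250 - 18 = 2232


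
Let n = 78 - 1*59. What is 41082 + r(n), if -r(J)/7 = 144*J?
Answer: 21930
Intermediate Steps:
n = 19 (n = 78 - 59 = 19)
r(J) = -1008*J
41082 + r(n) = 41082 - 1008*19 = 41082 - 19152 = 21930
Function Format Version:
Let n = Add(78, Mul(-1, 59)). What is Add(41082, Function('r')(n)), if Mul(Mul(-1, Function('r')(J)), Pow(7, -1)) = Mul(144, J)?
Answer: 21930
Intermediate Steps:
n = 19 (n = Add(78, -59) = 19)
Function('r')(J) = Mul(-1008, J) (Function('r')(J) = Mul(-7, Mul(144, J)) = Mul(-1008, J))
Add(41082, Function('r')(n)) = Add(41082, Mul(-1008, 19)) = Add(41082, -19152) = 21930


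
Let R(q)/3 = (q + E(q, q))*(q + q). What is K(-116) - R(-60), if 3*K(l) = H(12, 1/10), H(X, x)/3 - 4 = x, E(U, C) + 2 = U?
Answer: -439159/10 ≈ -43916.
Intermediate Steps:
E(U, C) = -2 + U
H(X, x) = 12 + 3*x
R(q) = 6*q*(-2 + 2*q) (R(q) = 3*((q + (-2 + q))*(q + q)) = 3*((-2 + 2*q)*(2*q)) = 3*(2*q*(-2 + 2*q)) = 6*q*(-2 + 2*q))
K(l) = 41/10 (K(l) = (12 + 3/10)/3 = (⅓)*(123/10) = 41/10)
K(-116) - R(-60) = 41/10 - 12*(-60)*(-1 - 60) = 41/10 - 12*(-60)*(-61) = 41/10 - 1*43920 = 41/10 - 43920 = -439159/10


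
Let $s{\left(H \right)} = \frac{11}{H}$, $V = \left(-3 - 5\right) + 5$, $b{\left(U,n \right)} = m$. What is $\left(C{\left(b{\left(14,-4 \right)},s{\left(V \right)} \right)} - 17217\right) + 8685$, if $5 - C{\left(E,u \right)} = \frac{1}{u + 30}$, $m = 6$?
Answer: $- \frac{673636}{79} \approx -8527.0$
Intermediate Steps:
$b{\left(U,n \right)} = 6$
$V = -3$ ($V = -8 + 5 = -3$)
$C{\left(E,u \right)} = 5 - \frac{1}{30 + u}$ ($C{\left(E,u \right)} = 5 - \frac{1}{u + 30} = 5 - \frac{1}{30 + u}$)
$\left(C{\left(b{\left(14,-4 \right)},s{\left(V \right)} \right)} - 17217\right) + 8685 = \left(\frac{149 + 5 \frac{11}{-3}}{30 + \frac{11}{-3}} - 17217\right) + 8685 = \left(\frac{149 + 5 \cdot 11 \left(- \frac{1}{3}\right)}{30 + 11 \left(- \frac{1}{3}\right)} - 17217\right) + 8685 = \left(\frac{149 + 5 \left(- \frac{11}{3}\right)}{30 - \frac{11}{3}} - 17217\right) + 8685 = \left(\frac{149 - \frac{55}{3}}{\frac{79}{3}} - 17217\right) + 8685 = \left(\frac{3}{79} \cdot \frac{392}{3} - 17217\right) + 8685 = \left(\frac{392}{79} - 17217\right) + 8685 = - \frac{1359751}{79} + 8685 = - \frac{673636}{79}$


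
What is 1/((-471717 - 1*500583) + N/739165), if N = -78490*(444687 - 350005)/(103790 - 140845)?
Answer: -782564545/760887294772352 ≈ -1.0285e-6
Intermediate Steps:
N = 1486318036/7411 (N = -78490/((-37055/94682)) = -78490/((-37055*1/94682)) = -78490/(-37055/94682) = -78490*(-94682/37055) = 1486318036/7411 ≈ 2.0056e+5)
1/((-471717 - 1*500583) + N/739165) = 1/((-471717 - 1*500583) + (1486318036/7411)/739165) = 1/((-471717 - 500583) + (1486318036/7411)*(1/739165)) = 1/(-972300 + 212331148/782564545) = 1/(-760887294772352/782564545) = -782564545/760887294772352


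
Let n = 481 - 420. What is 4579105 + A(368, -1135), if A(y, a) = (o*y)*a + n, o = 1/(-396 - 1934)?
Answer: 1066987446/233 ≈ 4.5793e+6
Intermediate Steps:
n = 61
o = -1/2330 (o = 1/(-2330) = -1/2330 ≈ -0.00042918)
A(y, a) = 61 - a*y/2330 (A(y, a) = (-y/2330)*a + 61 = -a*y/2330 + 61 = 61 - a*y/2330)
4579105 + A(368, -1135) = 4579105 + (61 - 1/2330*(-1135)*368) = 4579105 + (61 + 41768/233) = 4579105 + 55981/233 = 1066987446/233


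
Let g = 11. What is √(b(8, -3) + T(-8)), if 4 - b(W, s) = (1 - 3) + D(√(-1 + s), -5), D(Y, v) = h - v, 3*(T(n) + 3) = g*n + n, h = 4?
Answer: I*√38 ≈ 6.1644*I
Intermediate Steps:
T(n) = -3 + 4*n (T(n) = -3 + (11*n + n)/3 = -3 + (12*n)/3 = -3 + 4*n)
D(Y, v) = 4 - v
b(W, s) = -3 (b(W, s) = 4 - ((1 - 3) + (4 - 1*(-5))) = 4 - (-2 + (4 + 5)) = 4 - (-2 + 9) = 4 - 1*7 = 4 - 7 = -3)
√(b(8, -3) + T(-8)) = √(-3 + (-3 + 4*(-8))) = √(-3 + (-3 - 32)) = √(-3 - 35) = √(-38) = I*√38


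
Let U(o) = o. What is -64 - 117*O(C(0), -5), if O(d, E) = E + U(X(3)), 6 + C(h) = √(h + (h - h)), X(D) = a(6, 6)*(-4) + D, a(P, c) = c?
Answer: 2978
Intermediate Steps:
X(D) = -24 + D (X(D) = 6*(-4) + D = -24 + D)
C(h) = -6 + √h (C(h) = -6 + √(h + (h - h)) = -6 + √(h + 0) = -6 + √h)
O(d, E) = -21 + E (O(d, E) = E + (-24 + 3) = E - 21 = -21 + E)
-64 - 117*O(C(0), -5) = -64 - 117*(-21 - 5) = -64 - 117*(-26) = -64 + 3042 = 2978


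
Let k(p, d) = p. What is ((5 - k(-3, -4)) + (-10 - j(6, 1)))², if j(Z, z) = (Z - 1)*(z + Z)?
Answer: 1369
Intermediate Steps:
j(Z, z) = (-1 + Z)*(Z + z)
((5 - k(-3, -4)) + (-10 - j(6, 1)))² = ((5 - 1*(-3)) + (-10 - (6² - 1*6 - 1*1 + 6*1)))² = ((5 + 3) + (-10 - (36 - 6 - 1 + 6)))² = (8 + (-10 - 1*35))² = (8 + (-10 - 35))² = (8 - 45)² = (-37)² = 1369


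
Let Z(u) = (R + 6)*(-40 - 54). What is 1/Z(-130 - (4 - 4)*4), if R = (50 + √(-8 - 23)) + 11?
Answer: I/(94*(√31 - 67*I)) ≈ -0.00015769 + 1.3104e-5*I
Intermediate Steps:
R = 61 + I*√31 (R = (50 + √(-31)) + 11 = (50 + I*√31) + 11 = 61 + I*√31 ≈ 61.0 + 5.5678*I)
Z(u) = -6298 - 94*I*√31 (Z(u) = ((61 + I*√31) + 6)*(-40 - 54) = (67 + I*√31)*(-94) = -6298 - 94*I*√31)
1/Z(-130 - (4 - 4)*4) = 1/(-6298 - 94*I*√31)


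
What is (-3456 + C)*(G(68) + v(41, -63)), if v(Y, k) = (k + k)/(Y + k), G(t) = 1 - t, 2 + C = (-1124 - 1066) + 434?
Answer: 319476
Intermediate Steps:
C = -1758 (C = -2 + ((-1124 - 1066) + 434) = -2 + (-2190 + 434) = -2 - 1756 = -1758)
v(Y, k) = 2*k/(Y + k) (v(Y, k) = (2*k)/(Y + k) = 2*k/(Y + k))
(-3456 + C)*(G(68) + v(41, -63)) = (-3456 - 1758)*((1 - 1*68) + 2*(-63)/(41 - 63)) = -5214*((1 - 68) + 2*(-63)/(-22)) = -5214*(-67 + 2*(-63)*(-1/22)) = -5214*(-67 + 63/11) = -5214*(-674/11) = 319476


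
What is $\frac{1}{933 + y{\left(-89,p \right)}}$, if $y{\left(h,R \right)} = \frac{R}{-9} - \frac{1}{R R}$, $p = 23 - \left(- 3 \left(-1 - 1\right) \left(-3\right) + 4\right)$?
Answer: $\frac{12321}{11444831} \approx 0.0010766$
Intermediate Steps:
$p = 37$ ($p = 23 - \left(- 3 \left(\left(-2\right) \left(-3\right)\right) + 4\right) = 23 - \left(\left(-3\right) 6 + 4\right) = 23 - \left(-18 + 4\right) = 23 - -14 = 23 + 14 = 37$)
$y{\left(h,R \right)} = - \frac{1}{R^{2}} - \frac{R}{9}$ ($y{\left(h,R \right)} = R \left(- \frac{1}{9}\right) - \frac{1}{R^{2}} = - \frac{R}{9} - \frac{1}{R^{2}} = - \frac{1}{R^{2}} - \frac{R}{9}$)
$\frac{1}{933 + y{\left(-89,p \right)}} = \frac{1}{933 - \frac{50662}{12321}} = \frac{1}{\frac{11444831}{12321}} = \frac{12321}{11444831}$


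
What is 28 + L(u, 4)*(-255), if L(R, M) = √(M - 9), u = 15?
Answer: 28 - 255*I*√5 ≈ 28.0 - 570.2*I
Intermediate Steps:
L(R, M) = √(-9 + M)
28 + L(u, 4)*(-255) = 28 + √(-9 + 4)*(-255) = 28 + √(-5)*(-255) = 28 + (I*√5)*(-255) = 28 - 255*I*√5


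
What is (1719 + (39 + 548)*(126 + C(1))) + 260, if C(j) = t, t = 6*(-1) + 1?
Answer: 73006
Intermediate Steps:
t = -5 (t = -6 + 1 = -5)
C(j) = -5
(1719 + (39 + 548)*(126 + C(1))) + 260 = (1719 + (39 + 548)*(126 - 5)) + 260 = (1719 + 587*121) + 260 = (1719 + 71027) + 260 = 72746 + 260 = 73006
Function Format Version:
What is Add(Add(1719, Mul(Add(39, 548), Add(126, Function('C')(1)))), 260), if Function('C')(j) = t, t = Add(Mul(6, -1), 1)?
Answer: 73006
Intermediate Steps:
t = -5 (t = Add(-6, 1) = -5)
Function('C')(j) = -5
Add(Add(1719, Mul(Add(39, 548), Add(126, Function('C')(1)))), 260) = Add(Add(1719, Mul(Add(39, 548), Add(126, -5))), 260) = Add(Add(1719, Mul(587, 121)), 260) = Add(Add(1719, 71027), 260) = Add(72746, 260) = 73006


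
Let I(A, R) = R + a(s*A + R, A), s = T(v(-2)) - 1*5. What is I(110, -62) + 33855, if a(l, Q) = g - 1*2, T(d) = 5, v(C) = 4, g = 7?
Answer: 33798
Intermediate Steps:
s = 0 (s = 5 - 1*5 = 5 - 5 = 0)
a(l, Q) = 5 (a(l, Q) = 7 - 1*2 = 7 - 2 = 5)
I(A, R) = 5 + R (I(A, R) = R + 5 = 5 + R)
I(110, -62) + 33855 = (5 - 62) + 33855 = -57 + 33855 = 33798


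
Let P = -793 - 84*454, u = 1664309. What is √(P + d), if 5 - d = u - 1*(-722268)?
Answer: I*√2425501 ≈ 1557.4*I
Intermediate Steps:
P = -38929 (P = -793 - 38136 = -38929)
d = -2386572 (d = 5 - (1664309 - 1*(-722268)) = 5 - (1664309 + 722268) = 5 - 1*2386577 = 5 - 2386577 = -2386572)
√(P + d) = √(-38929 - 2386572) = √(-2425501) = I*√2425501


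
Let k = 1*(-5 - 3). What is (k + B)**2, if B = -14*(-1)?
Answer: 36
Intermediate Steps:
k = -8 (k = 1*(-8) = -8)
B = 14
(k + B)**2 = (-8 + 14)**2 = 6**2 = 36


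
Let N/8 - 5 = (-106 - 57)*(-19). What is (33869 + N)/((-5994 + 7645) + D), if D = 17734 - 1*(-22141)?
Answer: 58685/41526 ≈ 1.4132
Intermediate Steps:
D = 39875 (D = 17734 + 22141 = 39875)
N = 24816 (N = 40 + 8*((-106 - 57)*(-19)) = 40 + 8*(-163*(-19)) = 40 + 8*3097 = 40 + 24776 = 24816)
(33869 + N)/((-5994 + 7645) + D) = (33869 + 24816)/((-5994 + 7645) + 39875) = 58685/(1651 + 39875) = 58685/41526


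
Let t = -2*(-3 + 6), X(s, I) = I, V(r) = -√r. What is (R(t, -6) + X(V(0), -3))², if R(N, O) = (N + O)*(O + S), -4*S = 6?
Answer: 7569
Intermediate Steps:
S = -3/2 (S = -¼*6 = -3/2 ≈ -1.5000)
t = -6 (t = -2*3 = -6)
R(N, O) = (-3/2 + O)*(N + O) (R(N, O) = (N + O)*(O - 3/2) = (N + O)*(-3/2 + O) = (-3/2 + O)*(N + O))
(R(t, -6) + X(V(0), -3))² = (((-6)² - 3/2*(-6) - 3/2*(-6) - 6*(-6)) - 3)² = ((36 + 9 + 9 + 36) - 3)² = (90 - 3)² = 87² = 7569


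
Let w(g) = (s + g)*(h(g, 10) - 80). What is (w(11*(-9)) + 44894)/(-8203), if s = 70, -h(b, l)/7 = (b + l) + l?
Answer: -31177/8203 ≈ -3.8007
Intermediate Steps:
h(b, l) = -14*l - 7*b (h(b, l) = -7*((b + l) + l) = -7*(b + 2*l) = -14*l - 7*b)
w(g) = (-220 - 7*g)*(70 + g) (w(g) = (70 + g)*((-14*10 - 7*g) - 80) = (70 + g)*((-140 - 7*g) - 80) = (70 + g)*(-220 - 7*g) = (-220 - 7*g)*(70 + g))
(w(11*(-9)) + 44894)/(-8203) = ((-15400 - 7810*(-9) - 7*(11*(-9))²) + 44894)/(-8203) = ((-15400 - 710*(-99) - 7*(-99)²) + 44894)*(-1/8203) = ((-15400 + 70290 - 7*9801) + 44894)*(-1/8203) = ((-15400 + 70290 - 68607) + 44894)*(-1/8203) = (-13717 + 44894)*(-1/8203) = 31177*(-1/8203) = -31177/8203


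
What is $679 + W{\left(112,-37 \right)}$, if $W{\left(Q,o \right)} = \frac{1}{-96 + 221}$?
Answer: $\frac{84876}{125} \approx 679.01$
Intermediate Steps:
$W{\left(Q,o \right)} = \frac{1}{125}$
$679 + W{\left(112,-37 \right)} = 679 + \frac{1}{125} = \frac{84876}{125}$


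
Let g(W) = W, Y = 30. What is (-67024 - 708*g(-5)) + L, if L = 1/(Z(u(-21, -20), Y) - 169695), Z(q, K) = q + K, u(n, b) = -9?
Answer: -10771584217/169674 ≈ -63484.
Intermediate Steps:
Z(q, K) = K + q
L = -1/169674 (L = 1/((30 - 9) - 169695) = 1/(21 - 169695) = 1/(-169674) = -1/169674 ≈ -5.8937e-6)
(-67024 - 708*g(-5)) + L = (-67024 - 708*(-5)) - 1/169674 = (-67024 + 3540) - 1/169674 = -63484 - 1/169674 = -10771584217/169674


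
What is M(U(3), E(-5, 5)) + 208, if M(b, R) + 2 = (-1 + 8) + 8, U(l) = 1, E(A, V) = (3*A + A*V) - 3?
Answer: 221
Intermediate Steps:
E(A, V) = -3 + 3*A + A*V
M(b, R) = 13 (M(b, R) = -2 + ((-1 + 8) + 8) = -2 + (7 + 8) = -2 + 15 = 13)
M(U(3), E(-5, 5)) + 208 = 13 + 208 = 221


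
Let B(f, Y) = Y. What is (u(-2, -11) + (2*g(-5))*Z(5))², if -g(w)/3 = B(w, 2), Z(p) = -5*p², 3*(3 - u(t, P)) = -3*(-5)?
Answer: 2244004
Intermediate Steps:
u(t, P) = -2 (u(t, P) = 3 - (-1)*(-5) = 3 - ⅓*15 = 3 - 5 = -2)
g(w) = -6 (g(w) = -3*2 = -6)
(u(-2, -11) + (2*g(-5))*Z(5))² = (-2 + (2*(-6))*(-5*5²))² = (-2 - (-60)*25)² = (-2 - 12*(-125))² = (-2 + 1500)² = 1498² = 2244004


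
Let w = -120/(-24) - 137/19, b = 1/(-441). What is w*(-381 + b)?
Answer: 336044/399 ≈ 842.22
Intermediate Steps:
b = -1/441 ≈ -0.0022676
w = -42/19 (w = -120*(-1/24) - 137*1/19 = 5 - 137/19 = -42/19 ≈ -2.2105)
w*(-381 + b) = -42*(-381 - 1/441)/19 = -42/19*(-168022/441) = 336044/399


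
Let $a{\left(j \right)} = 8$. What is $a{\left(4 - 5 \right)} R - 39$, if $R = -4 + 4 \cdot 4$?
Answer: $57$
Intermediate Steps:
$R = 12$ ($R = -4 + 16 = 12$)
$a{\left(4 - 5 \right)} R - 39 = 8 \cdot 12 - 39 = 96 - 39 = 57$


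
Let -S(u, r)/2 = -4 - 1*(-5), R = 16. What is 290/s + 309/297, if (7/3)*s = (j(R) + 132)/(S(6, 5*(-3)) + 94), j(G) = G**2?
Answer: 1550761/9603 ≈ 161.49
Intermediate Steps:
S(u, r) = -2 (S(u, r) = -2*(-4 - 1*(-5)) = -2*(-4 + 5) = -2*1 = -2)
s = 291/161 (s = 3*((16**2 + 132)/(-2 + 94))/7 = 3*((256 + 132)/92)/7 = 3*(388*(1/92))/7 = (3/7)*(97/23) = 291/161 ≈ 1.8075)
290/s + 309/297 = 290/(291/161) + 309/297 = 290*(161/291) + 309*(1/297) = 46690/291 + 103/99 = 1550761/9603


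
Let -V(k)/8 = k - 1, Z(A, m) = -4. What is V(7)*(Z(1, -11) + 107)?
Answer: -4944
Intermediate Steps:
V(k) = 8 - 8*k (V(k) = -8*(k - 1) = -8*(-1 + k) = 8 - 8*k)
V(7)*(Z(1, -11) + 107) = (8 - 8*7)*(-4 + 107) = (8 - 56)*103 = -48*103 = -4944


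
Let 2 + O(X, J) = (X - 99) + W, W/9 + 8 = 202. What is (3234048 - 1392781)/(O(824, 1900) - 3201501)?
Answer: -1841267/3199032 ≈ -0.57557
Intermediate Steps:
W = 1746 (W = -72 + 9*202 = -72 + 1818 = 1746)
O(X, J) = 1645 + X (O(X, J) = -2 + ((X - 99) + 1746) = -2 + ((-99 + X) + 1746) = -2 + (1647 + X) = 1645 + X)
(3234048 - 1392781)/(O(824, 1900) - 3201501) = (3234048 - 1392781)/((1645 + 824) - 3201501) = 1841267/(2469 - 3201501) = 1841267/(-3199032) = 1841267*(-1/3199032) = -1841267/3199032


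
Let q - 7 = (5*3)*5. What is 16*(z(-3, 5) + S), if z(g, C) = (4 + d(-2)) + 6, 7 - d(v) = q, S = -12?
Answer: -1232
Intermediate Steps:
q = 82 (q = 7 + (5*3)*5 = 7 + 15*5 = 7 + 75 = 82)
d(v) = -75 (d(v) = 7 - 1*82 = 7 - 82 = -75)
z(g, C) = -65 (z(g, C) = (4 - 75) + 6 = -71 + 6 = -65)
16*(z(-3, 5) + S) = 16*(-65 - 12) = 16*(-77) = -1232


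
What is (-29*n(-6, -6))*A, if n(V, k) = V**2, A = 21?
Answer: -21924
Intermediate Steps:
(-29*n(-6, -6))*A = -29*(-6)**2*21 = -29*36*21 = -1044*21 = -21924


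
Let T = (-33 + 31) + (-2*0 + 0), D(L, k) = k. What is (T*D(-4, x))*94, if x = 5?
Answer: -940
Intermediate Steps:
T = -2 (T = -2 + (0 + 0) = -2 + 0 = -2)
(T*D(-4, x))*94 = -2*5*94 = -10*94 = -940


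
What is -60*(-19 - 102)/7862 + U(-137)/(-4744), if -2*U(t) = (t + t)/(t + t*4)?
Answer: 86107531/93243320 ≈ 0.92347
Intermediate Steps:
U(t) = -1/5 (U(t) = -(t + t)/(2*(t + t*4)) = -2*t/(2*(t + 4*t)) = -2*t/(2*(5*t)) = -2*t*1/(5*t)/2 = -1/2*2/5 = -1/5)
-60*(-19 - 102)/7862 + U(-137)/(-4744) = -60*(-19 - 102)/7862 - 1/5/(-4744) = -60*(-121)*(1/7862) - 1/5*(-1/4744) = 7260*(1/7862) + 1/23720 = 3630/3931 + 1/23720 = 86107531/93243320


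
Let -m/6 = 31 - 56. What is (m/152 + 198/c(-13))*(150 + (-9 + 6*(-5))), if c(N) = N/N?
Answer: 1678653/76 ≈ 22088.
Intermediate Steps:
c(N) = 1
m = 150 (m = -6*(31 - 56) = -6*(-25) = 150)
(m/152 + 198/c(-13))*(150 + (-9 + 6*(-5))) = (150/152 + 198/1)*(150 + (-9 + 6*(-5))) = (150*(1/152) + 198*1)*(150 + (-9 - 30)) = (75/76 + 198)*(150 - 39) = (15123/76)*111 = 1678653/76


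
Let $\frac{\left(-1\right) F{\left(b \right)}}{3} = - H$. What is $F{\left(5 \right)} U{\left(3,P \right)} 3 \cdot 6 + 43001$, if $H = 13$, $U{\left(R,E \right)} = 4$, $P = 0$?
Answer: $45809$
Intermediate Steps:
$F{\left(b \right)} = 39$ ($F{\left(b \right)} = - 3 \left(\left(-1\right) 13\right) = \left(-3\right) \left(-13\right) = 39$)
$F{\left(5 \right)} U{\left(3,P \right)} 3 \cdot 6 + 43001 = 39 \cdot 4 \cdot 3 \cdot 6 + 43001 = 39 \cdot 12 \cdot 6 + 43001 = 39 \cdot 72 + 43001 = 2808 + 43001 = 45809$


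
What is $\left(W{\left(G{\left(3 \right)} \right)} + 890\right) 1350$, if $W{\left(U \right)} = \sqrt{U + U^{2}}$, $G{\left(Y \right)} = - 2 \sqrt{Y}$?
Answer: $1201500 + 1350 \sqrt[4]{3} \sqrt{-2 + 4 \sqrt{3}} \approx 1.2054 \cdot 10^{6}$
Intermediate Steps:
$\left(W{\left(G{\left(3 \right)} \right)} + 890\right) 1350 = \left(\sqrt{- 2 \sqrt{3} \left(1 - 2 \sqrt{3}\right)} + 890\right) 1350 = \left(\sqrt{2} \sqrt[4]{3} \sqrt{-1 + 2 \sqrt{3}} + 890\right) 1350 = \left(890 + \sqrt{2} \sqrt[4]{3} \sqrt{-1 + 2 \sqrt{3}}\right) 1350 = 1201500 + 1350 \sqrt{2} \sqrt[4]{3} \sqrt{-1 + 2 \sqrt{3}}$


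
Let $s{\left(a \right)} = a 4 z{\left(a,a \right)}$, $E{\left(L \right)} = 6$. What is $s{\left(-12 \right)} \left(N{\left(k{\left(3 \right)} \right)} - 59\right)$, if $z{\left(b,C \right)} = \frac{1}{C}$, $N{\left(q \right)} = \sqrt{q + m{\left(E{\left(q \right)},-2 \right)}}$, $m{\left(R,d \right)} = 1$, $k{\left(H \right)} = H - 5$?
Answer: $-236 + 4 i \approx -236.0 + 4.0 i$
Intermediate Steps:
$k{\left(H \right)} = -5 + H$
$N{\left(q \right)} = \sqrt{1 + q}$ ($N{\left(q \right)} = \sqrt{q + 1} = \sqrt{1 + q}$)
$s{\left(a \right)} = 4$ ($s{\left(a \right)} = \frac{a 4}{a} = \frac{4 a}{a} = 4$)
$s{\left(-12 \right)} \left(N{\left(k{\left(3 \right)} \right)} - 59\right) = 4 \left(\sqrt{1 + \left(-5 + 3\right)} - 59\right) = 4 \left(\sqrt{1 - 2} - 59\right) = 4 \left(\sqrt{-1} - 59\right) = 4 \left(i - 59\right) = 4 \left(-59 + i\right) = -236 + 4 i$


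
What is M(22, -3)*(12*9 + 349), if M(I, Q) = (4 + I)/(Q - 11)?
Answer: -5941/7 ≈ -848.71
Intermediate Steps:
M(I, Q) = (4 + I)/(-11 + Q)
M(22, -3)*(12*9 + 349) = ((4 + 22)/(-11 - 3))*(12*9 + 349) = (26/(-14))*(108 + 349) = -1/14*26*457 = -13/7*457 = -5941/7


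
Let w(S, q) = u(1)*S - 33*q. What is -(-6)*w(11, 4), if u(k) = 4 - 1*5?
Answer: -858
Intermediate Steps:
u(k) = -1 (u(k) = 4 - 5 = -1)
w(S, q) = -S - 33*q
-(-6)*w(11, 4) = -(-6)*(-1*11 - 33*4) = -(-6)*(-11 - 132) = -(-6)*(-143) = -1*858 = -858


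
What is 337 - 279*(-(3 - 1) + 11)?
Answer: -2174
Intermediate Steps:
337 - 279*(-(3 - 1) + 11) = 337 - 279*(-1*2 + 11) = 337 - 279*(-2 + 11) = 337 - 279*9 = 337 - 2511 = -2174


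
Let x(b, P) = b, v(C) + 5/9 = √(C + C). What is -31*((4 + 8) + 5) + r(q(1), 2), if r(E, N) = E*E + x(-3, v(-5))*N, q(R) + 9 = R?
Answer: -469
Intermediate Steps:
v(C) = -5/9 + √2*√C (v(C) = -5/9 + √(C + C) = -5/9 + √(2*C) = -5/9 + √2*√C)
q(R) = -9 + R
r(E, N) = E² - 3*N (r(E, N) = E*E - 3*N = E² - 3*N)
-31*((4 + 8) + 5) + r(q(1), 2) = -31*((4 + 8) + 5) + ((-9 + 1)² - 3*2) = -31*(12 + 5) + ((-8)² - 6) = -31*17 + (64 - 6) = -527 + 58 = -469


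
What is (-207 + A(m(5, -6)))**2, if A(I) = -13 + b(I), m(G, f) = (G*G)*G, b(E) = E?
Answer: 9025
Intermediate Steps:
m(G, f) = G**3 (m(G, f) = G**2*G = G**3)
A(I) = -13 + I
(-207 + A(m(5, -6)))**2 = (-207 + (-13 + 5**3))**2 = (-207 + (-13 + 125))**2 = (-207 + 112)**2 = (-95)**2 = 9025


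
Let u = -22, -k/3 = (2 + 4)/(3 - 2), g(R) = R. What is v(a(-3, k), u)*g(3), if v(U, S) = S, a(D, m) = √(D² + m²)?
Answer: -66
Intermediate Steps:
k = -18 (k = -3*(2 + 4)/(3 - 2) = -18/1 = -18 ≈ -18.000)
v(a(-3, k), u)*g(3) = -22*3 = -66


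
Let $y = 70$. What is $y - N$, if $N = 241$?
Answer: $-171$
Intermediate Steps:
$y - N = 70 - 241 = -171$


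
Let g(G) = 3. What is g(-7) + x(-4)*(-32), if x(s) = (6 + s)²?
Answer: -125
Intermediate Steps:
g(-7) + x(-4)*(-32) = 3 + (6 - 4)²*(-32) = 3 + 2²*(-32) = 3 + 4*(-32) = 3 - 128 = -125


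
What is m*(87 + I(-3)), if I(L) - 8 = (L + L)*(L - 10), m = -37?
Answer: -6401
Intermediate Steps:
I(L) = 8 + 2*L*(-10 + L) (I(L) = 8 + (L + L)*(L - 10) = 8 + (2*L)*(-10 + L) = 8 + 2*L*(-10 + L))
m*(87 + I(-3)) = -37*(87 + (8 - 20*(-3) + 2*(-3)²)) = -37*(87 + (8 + 60 + 2*9)) = -37*(87 + (8 + 60 + 18)) = -37*(87 + 86) = -37*173 = -6401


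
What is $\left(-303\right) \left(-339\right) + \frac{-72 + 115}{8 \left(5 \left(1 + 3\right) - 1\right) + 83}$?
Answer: $\frac{24138538}{235} \approx 1.0272 \cdot 10^{5}$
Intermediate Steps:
$\left(-303\right) \left(-339\right) + \frac{-72 + 115}{8 \left(5 \left(1 + 3\right) - 1\right) + 83} = 102717 + \frac{43}{8 \left(5 \cdot 4 - 1\right) + 83} = 102717 + \frac{43}{8 \left(20 - 1\right) + 83} = 102717 + \frac{43}{8 \cdot 19 + 83} = 102717 + \frac{43}{152 + 83} = 102717 + \frac{43}{235} = \frac{24138538}{235}$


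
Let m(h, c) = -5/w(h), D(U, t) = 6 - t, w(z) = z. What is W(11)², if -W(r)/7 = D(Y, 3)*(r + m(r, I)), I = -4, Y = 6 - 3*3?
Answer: 5934096/121 ≈ 49042.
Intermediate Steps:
Y = -3 (Y = 6 - 9 = -3)
m(h, c) = -5/h
W(r) = -21*r + 105/r (W(r) = -7*(6 - 1*3)*(r - 5/r) = -7*(6 - 3)*(r - 5/r) = -21*(r - 5/r) = -7*(-15/r + 3*r) = -21*r + 105/r)
W(11)² = (-21*11 + 105/11)² = (-231 + 105*(1/11))² = (-231 + 105/11)² = (-2436/11)² = 5934096/121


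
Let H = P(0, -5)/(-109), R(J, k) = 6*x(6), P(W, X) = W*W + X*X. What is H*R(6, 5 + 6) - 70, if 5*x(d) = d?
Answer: -7810/109 ≈ -71.651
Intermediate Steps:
x(d) = d/5
P(W, X) = W² + X²
R(J, k) = 36/5 (R(J, k) = 6*((⅕)*6) = 6*(6/5) = 36/5)
H = -25/109 (H = (0² + (-5)²)/(-109) = (0 + 25)*(-1/109) = 25*(-1/109) = -25/109 ≈ -0.22936)
H*R(6, 5 + 6) - 70 = -25/109*36/5 - 70 = -180/109 - 70 = -7810/109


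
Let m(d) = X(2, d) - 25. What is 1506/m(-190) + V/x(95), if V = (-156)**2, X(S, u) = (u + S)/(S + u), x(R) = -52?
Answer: -2123/4 ≈ -530.75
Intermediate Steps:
X(S, u) = 1 (X(S, u) = (S + u)/(S + u) = 1)
m(d) = -24 (m(d) = 1 - 25 = -24)
V = 24336
1506/m(-190) + V/x(95) = 1506/(-24) + 24336/(-52) = 1506*(-1/24) + 24336*(-1/52) = -251/4 - 468 = -2123/4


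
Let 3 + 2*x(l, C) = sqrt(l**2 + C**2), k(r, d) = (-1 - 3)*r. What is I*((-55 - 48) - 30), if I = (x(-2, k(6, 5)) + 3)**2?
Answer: -78337/4 - 399*sqrt(145) ≈ -24389.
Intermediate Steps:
k(r, d) = -4*r
x(l, C) = -3/2 + sqrt(C**2 + l**2)/2 (x(l, C) = -3/2 + sqrt(l**2 + C**2)/2 = -3/2 + sqrt(C**2 + l**2)/2)
I = (3/2 + sqrt(145))**2 (I = ((-3/2 + sqrt((-4*6)**2 + (-2)**2)/2) + 3)**2 = ((-3/2 + sqrt((-24)**2 + 4)/2) + 3)**2 = ((-3/2 + sqrt(576 + 4)/2) + 3)**2 = ((-3/2 + sqrt(580)/2) + 3)**2 = ((-3/2 + (2*sqrt(145))/2) + 3)**2 = ((-3/2 + sqrt(145)) + 3)**2 = (3/2 + sqrt(145))**2 ≈ 183.37)
I*((-55 - 48) - 30) = (589/4 + 3*sqrt(145))*((-55 - 48) - 30) = (589/4 + 3*sqrt(145))*(-103 - 30) = (589/4 + 3*sqrt(145))*(-133) = -78337/4 - 399*sqrt(145)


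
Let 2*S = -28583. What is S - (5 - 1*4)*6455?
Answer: -41493/2 ≈ -20747.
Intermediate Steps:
S = -28583/2 (S = (1/2)*(-28583) = -28583/2 ≈ -14292.)
S - (5 - 1*4)*6455 = -28583/2 - (5 - 1*4)*6455 = -28583/2 - (5 - 4)*6455 = -28583/2 - 6455 = -41493/2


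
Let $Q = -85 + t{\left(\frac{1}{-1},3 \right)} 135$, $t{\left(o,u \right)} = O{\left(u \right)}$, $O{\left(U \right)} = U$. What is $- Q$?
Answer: $-320$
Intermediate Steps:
$t{\left(o,u \right)} = u$
$Q = 320$ ($Q = -85 + 3 \cdot 135 = -85 + 405 = 320$)
$- Q = \left(-1\right) 320 = -320$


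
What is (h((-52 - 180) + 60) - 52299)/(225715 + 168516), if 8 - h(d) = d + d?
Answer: -51947/394231 ≈ -0.13177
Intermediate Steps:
h(d) = 8 - 2*d (h(d) = 8 - (d + d) = 8 - 2*d)
(h((-52 - 180) + 60) - 52299)/(225715 + 168516) = ((8 - 2*((-52 - 180) + 60)) - 52299)/(225715 + 168516) = ((8 - 2*(-232 + 60)) - 52299)/394231 = ((8 - 2*(-172)) - 52299)*(1/394231) = ((8 + 344) - 52299)*(1/394231) = (352 - 52299)*(1/394231) = -51947*1/394231 = -51947/394231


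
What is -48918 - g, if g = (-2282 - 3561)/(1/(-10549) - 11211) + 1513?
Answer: -5964275783847/118264840 ≈ -50432.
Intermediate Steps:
g = 178996340727/118264840 (g = -5843/(-1/10549 - 11211) + 1513 = -5843/(-118264840/10549) + 1513 = -5843*(-10549/118264840) + 1513 = 61637807/118264840 + 1513 = 178996340727/118264840 ≈ 1513.5)
-48918 - g = -48918 - 1*178996340727/118264840 = -48918 - 178996340727/118264840 = -5964275783847/118264840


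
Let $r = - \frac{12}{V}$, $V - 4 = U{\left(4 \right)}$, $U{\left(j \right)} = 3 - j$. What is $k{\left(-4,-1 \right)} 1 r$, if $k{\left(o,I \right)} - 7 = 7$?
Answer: $-56$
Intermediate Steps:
$k{\left(o,I \right)} = 14$ ($k{\left(o,I \right)} = 7 + 7 = 14$)
$V = 3$ ($V = 4 + \left(3 - 4\right) = 4 - 1 = 3$)
$r = -4$ ($r = - \frac{12}{3} = \left(-12\right) \frac{1}{3} = -4$)
$k{\left(-4,-1 \right)} 1 r = 14 \cdot 1 \left(-4\right) = 14 \left(-4\right) = -56$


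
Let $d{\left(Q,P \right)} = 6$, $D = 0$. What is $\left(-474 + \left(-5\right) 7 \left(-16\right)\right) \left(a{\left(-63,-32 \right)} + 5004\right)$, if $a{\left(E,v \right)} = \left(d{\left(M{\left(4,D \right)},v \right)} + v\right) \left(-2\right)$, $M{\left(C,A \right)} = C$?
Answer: $434816$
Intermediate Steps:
$a{\left(E,v \right)} = -12 - 2 v$ ($a{\left(E,v \right)} = \left(6 + v\right) \left(-2\right) = -12 - 2 v$)
$\left(-474 + \left(-5\right) 7 \left(-16\right)\right) \left(a{\left(-63,-32 \right)} + 5004\right) = \left(-474 + \left(-5\right) 7 \left(-16\right)\right) \left(\left(-12 - -64\right) + 5004\right) = \left(-474 - -560\right) \left(\left(-12 + 64\right) + 5004\right) = \left(-474 + 560\right) \left(52 + 5004\right) = 86 \cdot 5056 = 434816$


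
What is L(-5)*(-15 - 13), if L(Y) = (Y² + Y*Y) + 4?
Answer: -1512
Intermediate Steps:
L(Y) = 4 + 2*Y² (L(Y) = (Y² + Y²) + 4 = 2*Y² + 4 = 4 + 2*Y²)
L(-5)*(-15 - 13) = (4 + 2*(-5)²)*(-15 - 13) = (4 + 2*25)*(-28) = (4 + 50)*(-28) = 54*(-28) = -1512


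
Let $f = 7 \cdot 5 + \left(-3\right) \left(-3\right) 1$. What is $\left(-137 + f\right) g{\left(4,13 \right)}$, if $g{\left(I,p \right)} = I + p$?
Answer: $-1581$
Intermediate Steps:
$f = 44$ ($f = 35 + 9 \cdot 1 = 35 + 9 = 44$)
$\left(-137 + f\right) g{\left(4,13 \right)} = \left(-137 + 44\right) \left(4 + 13\right) = \left(-93\right) 17 = -1581$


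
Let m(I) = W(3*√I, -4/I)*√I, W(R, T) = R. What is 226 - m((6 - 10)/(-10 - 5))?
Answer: 1126/5 ≈ 225.20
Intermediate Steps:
m(I) = 3*I (m(I) = (3*√I)*√I = 3*I)
226 - m((6 - 10)/(-10 - 5)) = 226 - 3*(6 - 10)/(-10 - 5) = 226 - 3*(-4/(-15)) = 226 - 3*(-4*(-1/15)) = 226 - 3*4/15 = 226 - 1*⅘ = 226 - ⅘ = 1126/5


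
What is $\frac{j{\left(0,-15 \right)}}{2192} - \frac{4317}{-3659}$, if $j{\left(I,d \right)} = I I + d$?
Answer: $\frac{9407979}{8020528} \approx 1.173$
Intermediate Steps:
$j{\left(I,d \right)} = d + I^{2}$ ($j{\left(I,d \right)} = I^{2} + d = d + I^{2}$)
$\frac{j{\left(0,-15 \right)}}{2192} - \frac{4317}{-3659} = \frac{-15 + 0^{2}}{2192} - \frac{4317}{-3659} = \left(-15 + 0\right) \frac{1}{2192} - - \frac{4317}{3659} = \left(-15\right) \frac{1}{2192} + \frac{4317}{3659} = - \frac{15}{2192} + \frac{4317}{3659} = \frac{9407979}{8020528}$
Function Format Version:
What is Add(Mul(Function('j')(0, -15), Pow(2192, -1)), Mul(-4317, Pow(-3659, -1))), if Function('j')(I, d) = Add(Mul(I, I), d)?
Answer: Rational(9407979, 8020528) ≈ 1.1730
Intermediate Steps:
Function('j')(I, d) = Add(d, Pow(I, 2)) (Function('j')(I, d) = Add(Pow(I, 2), d) = Add(d, Pow(I, 2)))
Add(Mul(Function('j')(0, -15), Pow(2192, -1)), Mul(-4317, Pow(-3659, -1))) = Add(Mul(Add(-15, Pow(0, 2)), Pow(2192, -1)), Mul(-4317, Pow(-3659, -1))) = Add(Mul(Add(-15, 0), Rational(1, 2192)), Mul(-4317, Rational(-1, 3659))) = Add(Mul(-15, Rational(1, 2192)), Rational(4317, 3659)) = Add(Rational(-15, 2192), Rational(4317, 3659)) = Rational(9407979, 8020528)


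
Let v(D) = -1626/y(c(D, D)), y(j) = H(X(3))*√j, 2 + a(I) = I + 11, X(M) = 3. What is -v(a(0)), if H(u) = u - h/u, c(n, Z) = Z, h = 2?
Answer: 1626/7 ≈ 232.29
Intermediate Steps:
H(u) = u - 2/u
a(I) = 9 + I (a(I) = -2 + (I + 11) = -2 + (11 + I) = 9 + I)
y(j) = 7*√j/3 (y(j) = (3 - 2/3)*√j = (3 - 2*⅓)*√j = (3 - ⅔)*√j = 7*√j/3)
v(D) = -4878/(7*√D) (v(D) = -1626*3/(7*√D) = -4878/(7*√D))
-v(a(0)) = -(-4878)/(7*√(9 + 0)) = -(-4878)/(7*√9) = -(-4878)/(7*3) = -1*(-1626/7) = 1626/7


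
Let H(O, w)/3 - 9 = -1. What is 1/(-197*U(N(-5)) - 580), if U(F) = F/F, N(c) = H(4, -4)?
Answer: -1/777 ≈ -0.0012870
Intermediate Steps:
H(O, w) = 24 (H(O, w) = 27 + 3*(-1) = 27 - 3 = 24)
N(c) = 24
U(F) = 1
1/(-197*U(N(-5)) - 580) = 1/(-197*1 - 580) = 1/(-197 - 580) = 1/(-777) = -1/777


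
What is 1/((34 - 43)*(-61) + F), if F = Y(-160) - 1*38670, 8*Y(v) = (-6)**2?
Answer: -2/76233 ≈ -2.6235e-5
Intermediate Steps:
Y(v) = 9/2 (Y(v) = (1/8)*(-6)**2 = (1/8)*36 = 9/2)
F = -77331/2 (F = 9/2 - 1*38670 = 9/2 - 38670 = -77331/2 ≈ -38666.)
1/((34 - 43)*(-61) + F) = 1/((34 - 43)*(-61) - 77331/2) = 1/(-9*(-61) - 77331/2) = 1/(549 - 77331/2) = 1/(-76233/2) = -2/76233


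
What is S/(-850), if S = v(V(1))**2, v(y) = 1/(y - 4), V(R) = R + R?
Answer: -1/3400 ≈ -0.00029412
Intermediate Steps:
V(R) = 2*R
v(y) = 1/(-4 + y)
S = 1/4 (S = (1/(-4 + 2*1))**2 = (1/(-4 + 2))**2 = (1/(-2))**2 = (-1/2)**2 = 1/4 ≈ 0.25000)
S/(-850) = (1/4)/(-850) = (1/4)*(-1/850) = -1/3400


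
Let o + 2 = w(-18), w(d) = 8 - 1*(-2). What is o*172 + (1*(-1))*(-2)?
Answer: 1378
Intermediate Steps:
w(d) = 10 (w(d) = 8 + 2 = 10)
o = 8 (o = -2 + 10 = 8)
o*172 + (1*(-1))*(-2) = 8*172 + (1*(-1))*(-2) = 1376 - 1*(-2) = 1376 + 2 = 1378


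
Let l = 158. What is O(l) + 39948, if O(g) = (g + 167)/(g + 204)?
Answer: 14461501/362 ≈ 39949.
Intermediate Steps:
O(g) = (167 + g)/(204 + g)
O(l) + 39948 = (167 + 158)/(204 + 158) + 39948 = 325/362 + 39948 = 14461501/362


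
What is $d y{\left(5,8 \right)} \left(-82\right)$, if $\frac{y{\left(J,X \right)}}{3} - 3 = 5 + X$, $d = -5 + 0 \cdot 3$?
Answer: $19680$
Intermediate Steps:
$d = -5$ ($d = -5 + 0 = -5$)
$y{\left(J,X \right)} = 24 + 3 X$ ($y{\left(J,X \right)} = 9 + 3 \left(5 + X\right) = 9 + \left(15 + 3 X\right) = 24 + 3 X$)
$d y{\left(5,8 \right)} \left(-82\right) = - 5 \left(24 + 3 \cdot 8\right) \left(-82\right) = - 5 \left(24 + 24\right) \left(-82\right) = \left(-5\right) 48 \left(-82\right) = \left(-240\right) \left(-82\right) = 19680$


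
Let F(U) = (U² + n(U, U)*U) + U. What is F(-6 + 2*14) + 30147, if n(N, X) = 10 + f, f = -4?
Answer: 30785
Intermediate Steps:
n(N, X) = 6 (n(N, X) = 10 - 4 = 6)
F(U) = U² + 7*U (F(U) = (U² + 6*U) + U = U² + 7*U)
F(-6 + 2*14) + 30147 = (-6 + 2*14)*(7 + (-6 + 2*14)) + 30147 = (-6 + 28)*(7 + (-6 + 28)) + 30147 = 22*(7 + 22) + 30147 = 22*29 + 30147 = 638 + 30147 = 30785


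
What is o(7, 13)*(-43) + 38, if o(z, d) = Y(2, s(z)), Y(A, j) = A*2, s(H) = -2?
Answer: -134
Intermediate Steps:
Y(A, j) = 2*A
o(z, d) = 4 (o(z, d) = 2*2 = 4)
o(7, 13)*(-43) + 38 = 4*(-43) + 38 = -172 + 38 = -134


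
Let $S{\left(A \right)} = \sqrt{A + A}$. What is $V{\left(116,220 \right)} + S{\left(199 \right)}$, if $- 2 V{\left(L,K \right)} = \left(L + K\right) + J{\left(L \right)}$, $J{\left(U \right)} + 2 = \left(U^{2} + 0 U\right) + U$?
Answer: $-6953 + \sqrt{398} \approx -6933.0$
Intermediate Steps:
$S{\left(A \right)} = \sqrt{2} \sqrt{A}$ ($S{\left(A \right)} = \sqrt{2 A} = \sqrt{2} \sqrt{A}$)
$J{\left(U \right)} = -2 + U + U^{2}$ ($J{\left(U \right)} = -2 + \left(\left(U^{2} + 0 U\right) + U\right) = -2 + \left(\left(U^{2} + 0\right) + U\right) = -2 + \left(U^{2} + U\right) = -2 + \left(U + U^{2}\right) = -2 + U + U^{2}$)
$V{\left(L,K \right)} = 1 - L - \frac{K}{2} - \frac{L^{2}}{2}$ ($V{\left(L,K \right)} = - \frac{\left(L + K\right) + \left(-2 + L + L^{2}\right)}{2} = - \frac{\left(K + L\right) + \left(-2 + L + L^{2}\right)}{2} = - \frac{-2 + K + L^{2} + 2 L}{2} = 1 - L - \frac{K}{2} - \frac{L^{2}}{2}$)
$V{\left(116,220 \right)} + S{\left(199 \right)} = \left(1 - 116 - 110 - \frac{116^{2}}{2}\right) + \sqrt{2} \sqrt{199} = \left(1 - 116 - 110 - 6728\right) + \sqrt{398} = -6953 + \sqrt{398}$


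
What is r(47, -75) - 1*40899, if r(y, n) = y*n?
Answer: -44424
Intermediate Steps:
r(y, n) = n*y
r(47, -75) - 1*40899 = -75*47 - 1*40899 = -3525 - 40899 = -44424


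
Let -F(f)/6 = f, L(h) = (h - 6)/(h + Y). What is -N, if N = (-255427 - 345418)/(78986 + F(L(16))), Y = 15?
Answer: 18626195/2448506 ≈ 7.6072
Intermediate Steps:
L(h) = (-6 + h)/(15 + h) (L(h) = (h - 6)/(h + 15) = (-6 + h)/(15 + h))
F(f) = -6*f
N = -18626195/2448506 (N = (-255427 - 345418)/(78986 - 6*(-6 + 16)/(15 + 16)) = -600845/(78986 - 6*10/31) = -600845/(78986 - 60/31) = -600845/2448506/31 = -600845*31/2448506 = -18626195/2448506 ≈ -7.6072)
-N = -1*(-18626195/2448506) = 18626195/2448506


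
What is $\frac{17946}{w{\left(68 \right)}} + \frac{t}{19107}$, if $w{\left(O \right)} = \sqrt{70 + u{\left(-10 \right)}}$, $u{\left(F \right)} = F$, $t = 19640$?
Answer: $\frac{19640}{19107} + \frac{2991 \sqrt{15}}{5} \approx 2317.8$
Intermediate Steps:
$w{\left(O \right)} = 2 \sqrt{15}$ ($w{\left(O \right)} = \sqrt{70 - 10} = \sqrt{60} = 2 \sqrt{15}$)
$\frac{17946}{w{\left(68 \right)}} + \frac{t}{19107} = \frac{17946}{2 \sqrt{15}} + \frac{19640}{19107} = 17946 \frac{\sqrt{15}}{30} + 19640 \cdot \frac{1}{19107} = \frac{2991 \sqrt{15}}{5} + \frac{19640}{19107} = \frac{19640}{19107} + \frac{2991 \sqrt{15}}{5}$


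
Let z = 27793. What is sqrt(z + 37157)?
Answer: 5*sqrt(2598) ≈ 254.85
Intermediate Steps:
sqrt(z + 37157) = sqrt(27793 + 37157) = sqrt(64950) = 5*sqrt(2598)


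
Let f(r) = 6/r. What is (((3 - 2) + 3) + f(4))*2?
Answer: 11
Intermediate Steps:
(((3 - 2) + 3) + f(4))*2 = (((3 - 2) + 3) + 6/4)*2 = ((1 + 3) + 6*(¼))*2 = (4 + 3/2)*2 = (11/2)*2 = 11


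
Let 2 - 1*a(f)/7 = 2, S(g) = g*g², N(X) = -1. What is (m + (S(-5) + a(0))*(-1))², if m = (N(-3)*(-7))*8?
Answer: 32761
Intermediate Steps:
m = 56 (m = -1*(-7)*8 = 7*8 = 56)
S(g) = g³
a(f) = 0 (a(f) = 14 - 7*2 = 14 - 14 = 0)
(m + (S(-5) + a(0))*(-1))² = (56 + ((-5)³ + 0)*(-1))² = (56 + (-125 + 0)*(-1))² = (56 - 125*(-1))² = (56 + 125)² = 181² = 32761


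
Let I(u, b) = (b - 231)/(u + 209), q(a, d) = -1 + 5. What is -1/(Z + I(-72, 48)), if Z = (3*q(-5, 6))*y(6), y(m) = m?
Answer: -137/9681 ≈ -0.014151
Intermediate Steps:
q(a, d) = 4
Z = 72 (Z = (3*4)*6 = 12*6 = 72)
I(u, b) = (-231 + b)/(209 + u)
-1/(Z + I(-72, 48)) = -1/(72 + (-231 + 48)/(209 - 72)) = -1/(72 - 183/137) = -1/9681/137 = -1*137/9681 = -137/9681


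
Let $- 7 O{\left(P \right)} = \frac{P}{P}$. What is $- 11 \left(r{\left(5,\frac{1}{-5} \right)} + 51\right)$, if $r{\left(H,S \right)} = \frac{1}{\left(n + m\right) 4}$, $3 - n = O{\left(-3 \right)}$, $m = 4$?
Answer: $- \frac{112277}{200} \approx -561.38$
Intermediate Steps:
$O{\left(P \right)} = - \frac{1}{7}$ ($O{\left(P \right)} = - \frac{P \frac{1}{P}}{7} = \left(- \frac{1}{7}\right) 1 = - \frac{1}{7}$)
$n = \frac{22}{7}$ ($n = 3 - - \frac{1}{7} = 3 + \frac{1}{7} = \frac{22}{7} \approx 3.1429$)
$r{\left(H,S \right)} = \frac{7}{200}$ ($r{\left(H,S \right)} = \frac{1}{\left(\frac{22}{7} + 4\right) 4} = \frac{1}{\frac{50}{7}} \cdot \frac{1}{4} = \frac{7}{50} \cdot \frac{1}{4} = \frac{7}{200}$)
$- 11 \left(r{\left(5,\frac{1}{-5} \right)} + 51\right) = - 11 \left(\frac{7}{200} + 51\right) = \left(-11\right) \frac{10207}{200} = - \frac{112277}{200}$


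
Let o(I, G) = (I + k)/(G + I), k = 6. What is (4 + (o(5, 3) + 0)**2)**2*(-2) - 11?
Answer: -164657/2048 ≈ -80.399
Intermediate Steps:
o(I, G) = (6 + I)/(G + I) (o(I, G) = (I + 6)/(G + I) = (6 + I)/(G + I))
(4 + (o(5, 3) + 0)**2)**2*(-2) - 11 = (4 + ((6 + 5)/(3 + 5) + 0)**2)**2*(-2) - 11 = (4 + (11/8 + 0)**2)**2*(-2) - 11 = (4 + (11/8)**2)**2*(-2) - 11 = (4 + 121/64)**2*(-2) - 11 = (377/64)**2*(-2) - 11 = (142129/4096)*(-2) - 11 = -142129/2048 - 11 = -164657/2048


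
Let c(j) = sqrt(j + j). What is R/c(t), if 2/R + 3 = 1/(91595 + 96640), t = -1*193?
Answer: 188235*I*sqrt(386)/108987872 ≈ 0.033933*I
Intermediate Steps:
t = -193
c(j) = sqrt(2)*sqrt(j) (c(j) = sqrt(2*j) = sqrt(2)*sqrt(j))
R = -188235/282352 (R = 2/(-3 + 1/(91595 + 96640)) = 2/(-3 + 1/188235) = 2/(-564704/188235) = 2*(-188235/564704) = -188235/282352 ≈ -0.66667)
R/c(t) = -188235*(-I*sqrt(386)/386)/282352 = -(-188235)*I*sqrt(386)/108987872 = 188235*I*sqrt(386)/108987872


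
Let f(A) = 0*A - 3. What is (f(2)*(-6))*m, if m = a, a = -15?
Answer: -270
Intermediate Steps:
f(A) = -3 (f(A) = 0 - 3 = -3)
m = -15
(f(2)*(-6))*m = -3*(-6)*(-15) = 18*(-15) = -270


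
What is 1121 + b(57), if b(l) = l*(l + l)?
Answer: 7619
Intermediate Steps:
b(l) = 2*l² (b(l) = l*(2*l) = 2*l²)
1121 + b(57) = 1121 + 2*57² = 1121 + 2*3249 = 1121 + 6498 = 7619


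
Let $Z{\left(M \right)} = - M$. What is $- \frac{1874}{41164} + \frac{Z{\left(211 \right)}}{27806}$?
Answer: $- \frac{7599256}{143075773} \approx -0.053114$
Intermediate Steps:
$- \frac{1874}{41164} + \frac{Z{\left(211 \right)}}{27806} = - \frac{1874}{41164} + \frac{\left(-1\right) 211}{27806} = \left(-1874\right) \frac{1}{41164} - \frac{211}{27806} = - \frac{937}{20582} - \frac{211}{27806} = - \frac{7599256}{143075773}$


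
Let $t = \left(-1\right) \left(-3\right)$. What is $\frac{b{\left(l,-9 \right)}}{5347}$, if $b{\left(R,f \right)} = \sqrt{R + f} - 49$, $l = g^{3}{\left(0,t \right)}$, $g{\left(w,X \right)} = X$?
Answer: $- \frac{49}{5347} + \frac{3 \sqrt{2}}{5347} \approx -0.0083705$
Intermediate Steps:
$t = 3$
$l = 27$ ($l = 3^{3} = 27$)
$b{\left(R,f \right)} = -49 + \sqrt{R + f}$ ($b{\left(R,f \right)} = \sqrt{R + f} - 49 = -49 + \sqrt{R + f}$)
$\frac{b{\left(l,-9 \right)}}{5347} = \frac{-49 + \sqrt{27 - 9}}{5347} = \left(-49 + \sqrt{18}\right) \frac{1}{5347} = \left(-49 + 3 \sqrt{2}\right) \frac{1}{5347} = - \frac{49}{5347} + \frac{3 \sqrt{2}}{5347}$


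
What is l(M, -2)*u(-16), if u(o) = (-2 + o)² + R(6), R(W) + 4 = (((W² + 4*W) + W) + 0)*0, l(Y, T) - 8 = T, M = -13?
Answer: 1920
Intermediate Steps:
l(Y, T) = 8 + T
R(W) = -4 (R(W) = -4 + (((W² + 4*W) + W) + 0)*0 = -4 + ((W² + 5*W) + 0)*0 = -4 + (W² + 5*W)*0 = -4 + 0 = -4)
u(o) = -4 + (-2 + o)² (u(o) = (-2 + o)² - 4 = -4 + (-2 + o)²)
l(M, -2)*u(-16) = (8 - 2)*(-16*(-4 - 16)) = 6*(-16*(-20)) = 6*320 = 1920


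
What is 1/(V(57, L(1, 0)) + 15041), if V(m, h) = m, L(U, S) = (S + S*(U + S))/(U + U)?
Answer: 1/15098 ≈ 6.6234e-5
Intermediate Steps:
L(U, S) = (S + S*(S + U))/(2*U) (L(U, S) = (S + S*(S + U))/((2*U)) = (S + S*(S + U))*(1/(2*U)) = (S + S*(S + U))/(2*U))
1/(V(57, L(1, 0)) + 15041) = 1/(57 + 15041) = 1/15098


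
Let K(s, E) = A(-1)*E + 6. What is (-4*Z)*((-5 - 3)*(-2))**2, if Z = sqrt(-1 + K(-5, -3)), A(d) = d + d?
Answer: -1024*sqrt(11) ≈ -3396.2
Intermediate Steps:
A(d) = 2*d
K(s, E) = 6 - 2*E (K(s, E) = (2*(-1))*E + 6 = -2*E + 6 = 6 - 2*E)
Z = sqrt(11) (Z = sqrt(-1 + (6 - 2*(-3))) = sqrt(-1 + (6 + 6)) = sqrt(-1 + 12) = sqrt(11) ≈ 3.3166)
(-4*Z)*((-5 - 3)*(-2))**2 = (-4*sqrt(11))*((-5 - 3)*(-2))**2 = (-4*sqrt(11))*(-8*(-2))**2 = -4*sqrt(11)*16**2 = -4*sqrt(11)*256 = -1024*sqrt(11)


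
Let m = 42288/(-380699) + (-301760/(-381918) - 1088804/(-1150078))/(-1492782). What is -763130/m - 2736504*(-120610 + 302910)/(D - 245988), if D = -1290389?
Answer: 722873004974689753344763679207130/100472555385094804349646401 ≈ 7.1947e+6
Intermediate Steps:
m = -65395768997514805513/588721223358470163753 (m = 42288*(-1/380699) + (-301760*(-1/381918) - 1088804*(-1/1150078))*(-1/1492782) = -42288/380699 + (150880/190959 + 544402/575039)*(-1/1492782) = -42288/380699 + (190720345838/109808872401)*(-1/1492782) = -42288/380699 - 95360172919/81960354080254791 = -65395768997514805513/588721223358470163753 ≈ -0.11108)
-763130/m - 2736504*(-120610 + 302910)/(D - 245988) = -763130/(-65395768997514805513/588721223358470163753) - 2736504*(-120610 + 302910)/(-1290389 - 245988) = -763130*(-588721223358470163753/65395768997514805513) - 2736504/((-1536377/182300)) = 449270827181549336064826890/65395768997514805513 - 2736504/((-1536377*1/182300)) = 449270827181549336064826890/65395768997514805513 - 2736504/(-1536377/182300) = 449270827181549336064826890/65395768997514805513 - 2736504*(-182300/1536377) = 449270827181549336064826890/65395768997514805513 + 498864679200/1536377 = 722873004974689753344763679207130/100472555385094804349646401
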